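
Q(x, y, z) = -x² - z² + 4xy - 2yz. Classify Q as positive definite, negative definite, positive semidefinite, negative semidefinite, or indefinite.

indefinite

The associated matrix is A = [[-1, 2, 0], [2, 0, -1], [0, -1, -1]].
An LDLᵀ factorisation of A has diagonal entries -1, 4, -5/4.
That gives 1 positive, 2 negative pivots.
Hence Q is indefinite.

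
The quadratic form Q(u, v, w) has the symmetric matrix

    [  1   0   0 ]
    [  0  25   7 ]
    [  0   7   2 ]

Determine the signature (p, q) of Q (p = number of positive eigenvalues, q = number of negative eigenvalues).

An LDLᵀ factorisation of A has diagonal entries 1, 25, 1/25.
Counting signs: 3 positive.

(3, 0)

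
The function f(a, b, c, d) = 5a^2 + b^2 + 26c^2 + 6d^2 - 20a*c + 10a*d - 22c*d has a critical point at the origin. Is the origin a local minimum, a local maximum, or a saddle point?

The Hessian at the origin is H = [[10, 0, -20, 10], [0, 2, 0, 0], [-20, 0, 52, -22], [10, 0, -22, 12]].
Symmetric row and column elimination reduces H to a congruent diagonal form with pivots 10, 2, 12, 5/3.
So there are 4 positive pivots.
H is positive definite, so the origin is a strict local minimum.

local minimum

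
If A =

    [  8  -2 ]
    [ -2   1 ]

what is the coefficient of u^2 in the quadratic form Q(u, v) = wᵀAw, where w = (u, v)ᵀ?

8

The coefficient of u^2 is the diagonal entry A[1,1] = 8.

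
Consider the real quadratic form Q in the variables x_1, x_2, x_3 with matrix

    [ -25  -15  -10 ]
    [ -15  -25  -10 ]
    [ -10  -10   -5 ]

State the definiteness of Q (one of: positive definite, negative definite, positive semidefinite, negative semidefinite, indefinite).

Applying the same elementary operations to the rows and columns of A produces a congruent diagonal matrix with entries -25, -16, 0.
That gives 2 negative, 1 zero pivots.
Hence Q is negative semidefinite.

negative semidefinite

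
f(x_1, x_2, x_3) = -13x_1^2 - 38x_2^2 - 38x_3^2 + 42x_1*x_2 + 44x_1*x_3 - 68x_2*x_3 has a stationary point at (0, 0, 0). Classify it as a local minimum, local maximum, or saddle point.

The Hessian at the origin is H = [[-26, 42, 44], [42, -76, -68], [44, -68, -76]].
An LDLᵀ factorisation of H has diagonal entries -26, -106/13, -20/53.
That gives 3 negative pivots.
H is negative definite, so the origin is a strict local maximum.

local maximum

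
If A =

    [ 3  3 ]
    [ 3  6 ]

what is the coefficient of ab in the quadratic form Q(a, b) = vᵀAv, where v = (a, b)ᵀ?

6

The coefficient of ab is A[1,2] + A[2,1] = 2·3 = 6.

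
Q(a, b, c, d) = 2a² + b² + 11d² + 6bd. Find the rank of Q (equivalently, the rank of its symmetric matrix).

Write A = [[2, 0, 0, 0], [0, 1, 0, 3], [0, 0, 0, 0], [0, 3, 0, 11]].
Congruent diagonalization of A (simultaneous row and column reduction) yields pivots 2, 1, 0, 2.
Counting signs: 3 positive, 1 zero.
The rank is the number of nonzero pivots: 3.

3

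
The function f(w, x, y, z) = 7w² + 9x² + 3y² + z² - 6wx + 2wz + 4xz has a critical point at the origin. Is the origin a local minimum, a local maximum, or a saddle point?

local minimum

The Hessian at the origin is H = [[14, -6, 0, 2], [-6, 18, 0, 4], [0, 0, 6, 0], [2, 4, 0, 2]].
Row-reducing H symmetrically gives the diagonal entries 14, 108/7, 6, 5/27.
Counting signs: 4 positive.
H is positive definite, so the origin is a strict local minimum.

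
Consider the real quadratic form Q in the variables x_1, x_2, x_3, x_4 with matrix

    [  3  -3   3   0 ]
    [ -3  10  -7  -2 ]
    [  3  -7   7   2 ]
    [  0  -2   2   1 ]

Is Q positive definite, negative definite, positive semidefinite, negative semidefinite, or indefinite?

positive semidefinite

Symmetric row and column elimination reduces A to a congruent diagonal form with pivots 3, 7, 12/7, 0.
Counting signs: 3 positive, 1 zero.
Hence Q is positive semidefinite.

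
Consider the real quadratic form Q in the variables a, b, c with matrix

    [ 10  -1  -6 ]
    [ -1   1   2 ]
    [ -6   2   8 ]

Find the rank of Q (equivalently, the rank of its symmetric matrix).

Applying the same elementary operations to the rows and columns of A produces a congruent diagonal matrix with entries 10, 9/10, 20/9.
That gives 3 positive pivots.
The rank is the number of nonzero pivots: 3.

3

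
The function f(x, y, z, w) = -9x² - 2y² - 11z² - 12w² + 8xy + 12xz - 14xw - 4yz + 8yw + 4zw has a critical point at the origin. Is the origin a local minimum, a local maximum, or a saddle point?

The Hessian at the origin is H = [[-18, 8, 12, -14], [8, -4, -4, 8], [12, -4, -22, 4], [-14, 8, 4, -24]].
Row-reducing H symmetrically gives the diagonal entries -18, -4/9, -10, -6.
So there are 4 negative pivots.
H is negative definite, so the origin is a strict local maximum.

local maximum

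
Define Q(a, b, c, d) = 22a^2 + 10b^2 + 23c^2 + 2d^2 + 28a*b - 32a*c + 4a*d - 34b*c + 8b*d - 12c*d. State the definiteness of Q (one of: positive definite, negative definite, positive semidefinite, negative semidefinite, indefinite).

The symmetric matrix is A = [[22, 14, -16, 2], [14, 10, -17, 4], [-16, -17, 23, -6], [2, 4, -6, 2]].
Row-reducing A symmetrically gives the diagonal entries 22, 12/11, -125/4, 0.
That gives 2 positive, 1 negative, 1 zero pivots.
Hence Q is indefinite.

indefinite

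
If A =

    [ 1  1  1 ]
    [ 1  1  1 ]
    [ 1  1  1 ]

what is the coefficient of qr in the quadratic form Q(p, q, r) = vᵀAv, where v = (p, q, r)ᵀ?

2

The coefficient of qr is A[2,3] + A[3,2] = 2·1 = 2.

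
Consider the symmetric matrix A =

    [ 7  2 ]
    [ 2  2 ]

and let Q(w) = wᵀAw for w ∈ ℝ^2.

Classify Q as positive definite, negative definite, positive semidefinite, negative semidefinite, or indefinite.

positive definite

Leading principal minors: Δ_1 = 7, Δ_2 = 10.
All leading principal minors are positive, so by Sylvester's criterion Q is positive definite.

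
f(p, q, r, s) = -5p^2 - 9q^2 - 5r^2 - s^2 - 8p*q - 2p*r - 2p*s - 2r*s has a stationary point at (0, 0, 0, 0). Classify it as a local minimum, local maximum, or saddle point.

local maximum

The Hessian at the origin is H = [[-10, -8, -2, -2], [-8, -18, 0, 0], [-2, 0, -10, -2], [-2, 0, -2, -2]].
Applying the same elementary operations to the rows and columns of H produces a congruent diagonal matrix with entries -10, -58/5, -272/29, -20/17.
That gives 4 negative pivots.
H is negative definite, so the origin is a strict local maximum.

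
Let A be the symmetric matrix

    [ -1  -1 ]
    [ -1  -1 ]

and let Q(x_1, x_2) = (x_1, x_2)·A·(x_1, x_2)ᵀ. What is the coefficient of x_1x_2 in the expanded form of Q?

The coefficient of x_1x_2 is A[1,2] + A[2,1] = 2·(-1) = -2.

-2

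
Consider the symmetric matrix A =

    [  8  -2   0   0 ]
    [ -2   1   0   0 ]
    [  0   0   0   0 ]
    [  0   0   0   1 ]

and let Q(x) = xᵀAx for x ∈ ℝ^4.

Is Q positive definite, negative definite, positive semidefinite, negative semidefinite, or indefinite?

positive semidefinite

Symmetric row and column elimination reduces A to a congruent diagonal form with pivots 8, 1/2, 0, 1.
That gives 3 positive, 1 zero pivots.
Hence Q is positive semidefinite.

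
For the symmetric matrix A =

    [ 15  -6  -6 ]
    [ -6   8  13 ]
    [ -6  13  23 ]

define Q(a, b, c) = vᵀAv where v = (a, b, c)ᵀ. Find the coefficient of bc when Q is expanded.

26

The coefficient of bc is A[2,3] + A[3,2] = 2·13 = 26.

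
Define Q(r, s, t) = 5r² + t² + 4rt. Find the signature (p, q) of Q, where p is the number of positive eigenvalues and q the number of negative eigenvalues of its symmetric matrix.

Write A = [[5, 0, 2], [0, 0, 0], [2, 0, 1]].
Row-reducing A symmetrically gives the diagonal entries 5, 0, 1/5.
Counting signs: 2 positive, 1 zero.

(2, 0)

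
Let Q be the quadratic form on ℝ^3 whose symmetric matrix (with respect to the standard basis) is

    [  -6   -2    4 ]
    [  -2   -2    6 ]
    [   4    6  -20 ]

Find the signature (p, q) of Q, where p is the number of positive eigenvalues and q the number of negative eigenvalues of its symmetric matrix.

(0, 3)

Congruent diagonalization of A (simultaneous row and column reduction) yields pivots -6, -4/3, -1.
So there are 3 negative pivots.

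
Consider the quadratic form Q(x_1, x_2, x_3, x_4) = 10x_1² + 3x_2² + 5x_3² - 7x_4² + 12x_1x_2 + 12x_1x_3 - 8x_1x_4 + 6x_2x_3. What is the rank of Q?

4

The associated matrix is A = [[10, 6, 6, -4], [6, 3, 3, 0], [6, 3, 5, 0], [-4, 0, 0, -7]].
Row-reducing A symmetrically gives the diagonal entries 10, -3/5, 2, 1.
That gives 3 positive, 1 negative pivots.
The rank is the number of nonzero pivots: 4.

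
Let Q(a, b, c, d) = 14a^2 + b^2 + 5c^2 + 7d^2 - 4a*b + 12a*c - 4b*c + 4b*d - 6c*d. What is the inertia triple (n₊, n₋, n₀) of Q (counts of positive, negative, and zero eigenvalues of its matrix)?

Write A = [[14, -2, 6, 0], [-2, 1, -2, 2], [6, -2, 5, -3], [0, 2, -3, 7]].
An LDLᵀ factorisation of A has diagonal entries 14, 5/7, 3/5, 4/3.
Counting signs: 4 positive.

(4, 0, 0)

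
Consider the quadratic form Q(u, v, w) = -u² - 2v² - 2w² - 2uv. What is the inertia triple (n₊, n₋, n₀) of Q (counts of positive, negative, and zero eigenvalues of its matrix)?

The symmetric matrix is A = [[-1, -1, 0], [-1, -2, 0], [0, 0, -2]].
Applying the same elementary operations to the rows and columns of A produces a congruent diagonal matrix with entries -1, -1, -2.
So there are 3 negative pivots.

(0, 3, 0)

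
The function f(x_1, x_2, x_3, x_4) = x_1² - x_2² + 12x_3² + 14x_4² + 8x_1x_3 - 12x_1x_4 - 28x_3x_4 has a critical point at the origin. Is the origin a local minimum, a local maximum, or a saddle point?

saddle point

The Hessian at the origin is H = [[2, 0, 8, -12], [0, -2, 0, 0], [8, 0, 24, -28], [-12, 0, -28, 28]].
Symmetric row and column elimination reduces H to a congruent diagonal form with pivots 2, -2, -8, 6.
That gives 2 positive, 2 negative pivots.
H is indefinite, so the origin is a saddle point.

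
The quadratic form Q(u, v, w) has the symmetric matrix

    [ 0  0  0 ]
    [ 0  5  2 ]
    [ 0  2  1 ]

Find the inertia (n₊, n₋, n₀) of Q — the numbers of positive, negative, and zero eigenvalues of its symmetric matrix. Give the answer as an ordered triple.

(2, 0, 1)

Symmetric row and column elimination reduces A to a congruent diagonal form with pivots 0, 5, 1/5.
Counting signs: 2 positive, 1 zero.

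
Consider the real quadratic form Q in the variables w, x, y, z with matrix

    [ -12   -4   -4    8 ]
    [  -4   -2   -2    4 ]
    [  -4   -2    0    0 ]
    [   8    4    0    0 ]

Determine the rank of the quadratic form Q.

3

Row-reducing A symmetrically gives the diagonal entries -12, -2/3, 2, 0.
That gives 1 positive, 2 negative, 1 zero pivots.
The rank is the number of nonzero pivots: 3.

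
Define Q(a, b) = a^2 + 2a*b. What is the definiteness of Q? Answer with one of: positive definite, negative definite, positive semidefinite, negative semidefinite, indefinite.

indefinite

The associated matrix is A = [[1, 1], [1, 0]].
Applying the same elementary operations to the rows and columns of A produces a congruent diagonal matrix with entries 1, -1.
So there are 1 positive, 1 negative pivots.
Hence Q is indefinite.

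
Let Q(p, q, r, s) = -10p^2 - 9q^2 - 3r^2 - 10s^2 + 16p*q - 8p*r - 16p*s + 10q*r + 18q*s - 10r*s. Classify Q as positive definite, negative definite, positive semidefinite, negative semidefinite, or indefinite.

negative definite

The symmetric matrix of Q is A = [[-10, 8, -4, -8], [8, -9, 5, 9], [-4, 5, -3, -5], [-8, 9, -5, -10]].
Leading principal minors: Δ_1 = -10, Δ_2 = 26, Δ_3 = -4, Δ_4 = 4.
The signs alternate starting with Δ_1 < 0, so by Sylvester's criterion Q is negative definite.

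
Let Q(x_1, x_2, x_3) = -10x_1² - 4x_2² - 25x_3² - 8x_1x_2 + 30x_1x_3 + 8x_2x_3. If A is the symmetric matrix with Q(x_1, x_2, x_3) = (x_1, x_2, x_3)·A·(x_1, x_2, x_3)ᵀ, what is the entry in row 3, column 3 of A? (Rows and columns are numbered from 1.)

The coefficient of x_3² in Q is -25, and that is exactly A[3,3].

-25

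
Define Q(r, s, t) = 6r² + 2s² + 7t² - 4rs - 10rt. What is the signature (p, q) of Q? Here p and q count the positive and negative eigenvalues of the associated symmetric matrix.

The symmetric matrix is A = [[6, -2, -5], [-2, 2, 0], [-5, 0, 7]].
Applying the same elementary operations to the rows and columns of A produces a congruent diagonal matrix with entries 6, 4/3, 3/4.
So there are 3 positive pivots.

(3, 0)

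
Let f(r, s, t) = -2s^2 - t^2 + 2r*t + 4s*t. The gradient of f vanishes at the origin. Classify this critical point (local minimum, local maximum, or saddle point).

The Hessian at the origin is H = [[0, 0, 2], [0, -4, 4], [2, 4, -2]].
H is indefinite, so the origin is a saddle point.

saddle point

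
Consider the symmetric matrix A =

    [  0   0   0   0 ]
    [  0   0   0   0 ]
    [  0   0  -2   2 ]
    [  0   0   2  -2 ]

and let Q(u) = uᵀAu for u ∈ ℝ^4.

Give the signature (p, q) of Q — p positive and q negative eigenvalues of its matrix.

(0, 1)

Applying the same elementary operations to the rows and columns of A produces a congruent diagonal matrix with entries 0, 0, -2, 0.
That gives 1 negative, 3 zero pivots.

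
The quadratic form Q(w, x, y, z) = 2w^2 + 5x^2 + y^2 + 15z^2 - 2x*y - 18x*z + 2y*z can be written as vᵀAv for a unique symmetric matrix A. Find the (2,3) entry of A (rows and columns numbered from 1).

The coefficient of x·y in Q is -2. For a symmetric A this equals A[2,3] + A[3,2] = 2·A[2,3].
So A[2,3] = -2/2 = -1.

-1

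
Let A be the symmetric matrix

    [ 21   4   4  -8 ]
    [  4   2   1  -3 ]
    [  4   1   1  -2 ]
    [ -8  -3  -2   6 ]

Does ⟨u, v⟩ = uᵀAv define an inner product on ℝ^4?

Leading principal minors: Δ_1 = 21, Δ_2 = 26, Δ_3 = 5, Δ_4 = 5.
All leading principal minors are positive, so by Sylvester's criterion Q is positive definite.
⟨·,·⟩ is an inner product exactly when A is positive definite.

yes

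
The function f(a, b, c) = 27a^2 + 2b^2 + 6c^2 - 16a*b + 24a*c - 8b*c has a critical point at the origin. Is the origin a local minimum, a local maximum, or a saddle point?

The Hessian at the origin is H = [[54, -16, 24], [-16, 4, -8], [24, -8, 12]].
Applying the same elementary operations to the rows and columns of H produces a congruent diagonal matrix with entries 54, -20/27, 12/5.
So there are 2 positive, 1 negative pivots.
H is indefinite, so the origin is a saddle point.

saddle point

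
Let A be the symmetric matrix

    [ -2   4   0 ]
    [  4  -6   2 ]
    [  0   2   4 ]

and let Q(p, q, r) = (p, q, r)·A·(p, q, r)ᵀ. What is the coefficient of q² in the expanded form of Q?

The coefficient of q² is the diagonal entry A[2,2] = -6.

-6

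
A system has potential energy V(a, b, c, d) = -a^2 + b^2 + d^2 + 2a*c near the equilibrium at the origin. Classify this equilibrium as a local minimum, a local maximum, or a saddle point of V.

saddle point

The Hessian at the origin is H = [[-2, 0, 2, 0], [0, 2, 0, 0], [2, 0, 0, 0], [0, 0, 0, 2]].
An LDLᵀ factorisation of H has diagonal entries -2, 2, 2, 2.
Counting signs: 3 positive, 1 negative.
H is indefinite, so the origin is a saddle point.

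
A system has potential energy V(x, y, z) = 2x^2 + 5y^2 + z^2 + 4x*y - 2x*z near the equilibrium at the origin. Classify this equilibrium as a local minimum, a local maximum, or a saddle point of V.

local minimum

The Hessian at the origin is H = [[4, 4, -2], [4, 10, 0], [-2, 0, 2]].
Congruent diagonalization of H (simultaneous row and column reduction) yields pivots 4, 6, 1/3.
So there are 3 positive pivots.
H is positive definite, so the origin is a strict local minimum.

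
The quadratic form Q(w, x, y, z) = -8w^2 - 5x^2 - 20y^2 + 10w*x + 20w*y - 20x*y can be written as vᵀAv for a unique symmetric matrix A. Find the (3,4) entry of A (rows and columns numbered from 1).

The coefficient of y·z in Q is 0. For a symmetric A this equals A[3,4] + A[4,3] = 2·A[3,4].
So A[3,4] = 0/2 = 0.

0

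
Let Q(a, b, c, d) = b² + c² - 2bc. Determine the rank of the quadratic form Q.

Write A = [[0, 0, 0, 0], [0, 1, -1, 0], [0, -1, 1, 0], [0, 0, 0, 0]].
Symmetric row and column elimination reduces A to a congruent diagonal form with pivots 0, 1, 0, 0.
That gives 1 positive, 3 zero pivots.
The rank is the number of nonzero pivots: 1.

1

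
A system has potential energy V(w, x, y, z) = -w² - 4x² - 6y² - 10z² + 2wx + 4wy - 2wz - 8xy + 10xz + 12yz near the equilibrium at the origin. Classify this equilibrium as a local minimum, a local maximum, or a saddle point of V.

local maximum

The Hessian at the origin is H = [[-2, 2, 4, -2], [2, -8, -8, 10], [4, -8, -12, 12], [-2, 10, 12, -20]].
An LDLᵀ factorisation of H has diagonal entries -2, -6, -4/3, -2.
That gives 4 negative pivots.
H is negative definite, so the origin is a strict local maximum.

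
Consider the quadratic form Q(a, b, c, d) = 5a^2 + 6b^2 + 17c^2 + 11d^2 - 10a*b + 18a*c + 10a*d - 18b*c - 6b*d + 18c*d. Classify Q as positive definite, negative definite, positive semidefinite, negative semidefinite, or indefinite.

The symmetric matrix of Q is A = [[5, -5, 9, 5], [-5, 6, -9, -3], [9, -9, 17, 9], [5, -3, 9, 11]].
Leading principal minors: Δ_1 = 5, Δ_2 = 5, Δ_3 = 4, Δ_4 = 8.
All leading principal minors are positive, so by Sylvester's criterion Q is positive definite.

positive definite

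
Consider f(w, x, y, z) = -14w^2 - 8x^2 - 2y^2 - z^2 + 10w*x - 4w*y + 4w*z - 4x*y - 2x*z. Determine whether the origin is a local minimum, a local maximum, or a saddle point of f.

local maximum

The Hessian at the origin is H = [[-28, 10, -4, 4], [10, -16, -4, -2], [-4, -4, -4, 0], [4, -2, 0, -2]].
Applying the same elementary operations to the rows and columns of H produces a congruent diagonal matrix with entries -28, -87/7, -92/87, -30/23.
So there are 4 negative pivots.
H is negative definite, so the origin is a strict local maximum.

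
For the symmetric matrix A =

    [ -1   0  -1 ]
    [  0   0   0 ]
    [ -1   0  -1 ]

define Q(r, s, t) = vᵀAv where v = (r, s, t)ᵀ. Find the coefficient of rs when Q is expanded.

The coefficient of rs is A[1,2] + A[2,1] = 2·0 = 0.

0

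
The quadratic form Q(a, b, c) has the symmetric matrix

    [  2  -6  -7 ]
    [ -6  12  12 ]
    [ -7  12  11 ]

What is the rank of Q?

Symmetric row and column elimination reduces A to a congruent diagonal form with pivots 2, -6, 0.
So there are 1 positive, 1 negative, 1 zero pivots.
The rank is the number of nonzero pivots: 2.

2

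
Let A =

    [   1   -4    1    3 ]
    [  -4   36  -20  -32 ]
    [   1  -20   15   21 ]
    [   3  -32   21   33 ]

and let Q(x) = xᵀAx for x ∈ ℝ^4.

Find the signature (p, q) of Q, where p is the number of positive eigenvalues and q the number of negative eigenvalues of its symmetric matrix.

(4, 0)

Row-reducing A symmetrically gives the diagonal entries 1, 20, 6/5, 2/3.
So there are 4 positive pivots.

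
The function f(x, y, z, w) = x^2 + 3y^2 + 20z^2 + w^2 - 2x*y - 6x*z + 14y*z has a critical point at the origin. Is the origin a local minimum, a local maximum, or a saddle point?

local minimum

The Hessian at the origin is H = [[2, -2, -6, 0], [-2, 6, 14, 0], [-6, 14, 40, 0], [0, 0, 0, 2]].
Applying the same elementary operations to the rows and columns of H produces a congruent diagonal matrix with entries 2, 4, 6, 2.
So there are 4 positive pivots.
H is positive definite, so the origin is a strict local minimum.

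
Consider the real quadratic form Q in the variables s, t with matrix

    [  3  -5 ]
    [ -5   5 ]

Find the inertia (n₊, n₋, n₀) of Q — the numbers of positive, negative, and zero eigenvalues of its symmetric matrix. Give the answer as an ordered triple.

Row-reducing A symmetrically gives the diagonal entries 3, -10/3.
Counting signs: 1 positive, 1 negative.

(1, 1, 0)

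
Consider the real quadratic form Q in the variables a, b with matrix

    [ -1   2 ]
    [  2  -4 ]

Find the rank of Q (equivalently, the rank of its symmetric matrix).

1

Congruent diagonalization of A (simultaneous row and column reduction) yields pivots -1, 0.
Counting signs: 1 negative, 1 zero.
The rank is the number of nonzero pivots: 1.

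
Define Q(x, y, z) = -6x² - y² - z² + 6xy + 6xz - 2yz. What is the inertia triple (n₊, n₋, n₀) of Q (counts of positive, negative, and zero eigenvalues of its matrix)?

(1, 1, 1)

The symmetric matrix is A = [[-6, 3, 3], [3, -1, -1], [3, -1, -1]].
Applying the same elementary operations to the rows and columns of A produces a congruent diagonal matrix with entries -6, 1/2, 0.
Counting signs: 1 positive, 1 negative, 1 zero.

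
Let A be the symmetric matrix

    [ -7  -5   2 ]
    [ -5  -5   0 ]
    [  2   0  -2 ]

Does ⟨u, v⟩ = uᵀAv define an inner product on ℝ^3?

Row-reducing A symmetrically gives the diagonal entries -7, -10/7, 0.
So there are 2 negative, 1 zero pivots.
Hence Q is negative semidefinite.
⟨·,·⟩ is an inner product exactly when A is positive definite.

no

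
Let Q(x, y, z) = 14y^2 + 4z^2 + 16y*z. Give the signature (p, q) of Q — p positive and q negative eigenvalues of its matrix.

(1, 1)

The associated matrix is A = [[0, 0, 0], [0, 14, 8], [0, 8, 4]].
Row-reducing A symmetrically gives the diagonal entries 0, 14, -4/7.
So there are 1 positive, 1 negative, 1 zero pivots.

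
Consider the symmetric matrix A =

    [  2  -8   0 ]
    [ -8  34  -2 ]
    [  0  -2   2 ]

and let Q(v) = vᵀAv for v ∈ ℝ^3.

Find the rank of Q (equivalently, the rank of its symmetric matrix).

Symmetric row and column elimination reduces A to a congruent diagonal form with pivots 2, 2, 0.
So there are 2 positive, 1 zero pivots.
The rank is the number of nonzero pivots: 2.

2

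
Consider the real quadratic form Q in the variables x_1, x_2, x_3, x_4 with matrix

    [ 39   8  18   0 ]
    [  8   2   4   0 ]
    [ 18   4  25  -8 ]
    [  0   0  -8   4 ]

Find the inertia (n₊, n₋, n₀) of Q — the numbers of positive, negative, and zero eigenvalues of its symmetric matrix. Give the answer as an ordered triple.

An LDLᵀ factorisation of A has diagonal entries 39, 14/39, 115/7, 12/115.
That gives 4 positive pivots.

(4, 0, 0)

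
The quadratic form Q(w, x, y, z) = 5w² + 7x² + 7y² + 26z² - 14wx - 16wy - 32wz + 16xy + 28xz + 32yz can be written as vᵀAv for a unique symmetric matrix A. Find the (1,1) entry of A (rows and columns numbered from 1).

The coefficient of w² in Q is 5, and that is exactly A[1,1].

5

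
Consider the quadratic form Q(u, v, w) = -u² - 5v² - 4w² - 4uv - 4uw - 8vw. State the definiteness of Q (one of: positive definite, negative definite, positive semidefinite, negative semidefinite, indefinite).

Write A = [[-1, -2, -2], [-2, -5, -4], [-2, -4, -4]].
Row-reducing A symmetrically gives the diagonal entries -1, -1, 0.
Counting signs: 2 negative, 1 zero.
Hence Q is negative semidefinite.

negative semidefinite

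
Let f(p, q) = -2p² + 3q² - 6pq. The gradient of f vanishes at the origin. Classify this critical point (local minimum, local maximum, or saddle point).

saddle point

The Hessian at the origin is H = [[-4, -6], [-6, 6]].
det H = -4·6 − (-6)² = -60 < 0, so H is indefinite.
Therefore the origin is a saddle point.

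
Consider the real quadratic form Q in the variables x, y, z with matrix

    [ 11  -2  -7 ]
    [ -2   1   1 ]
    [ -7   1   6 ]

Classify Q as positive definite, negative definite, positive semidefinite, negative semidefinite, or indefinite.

positive definite

Row-reducing A symmetrically gives the diagonal entries 11, 7/11, 10/7.
That gives 3 positive pivots.
Hence Q is positive definite.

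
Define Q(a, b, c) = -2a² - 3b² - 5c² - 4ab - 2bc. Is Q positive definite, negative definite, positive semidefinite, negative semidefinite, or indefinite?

The symmetric matrix of Q is A = [[-2, -2, 0], [-2, -3, -1], [0, -1, -5]].
Leading principal minors: Δ_1 = -2, Δ_2 = 2, Δ_3 = -8.
The signs alternate starting with Δ_1 < 0, so by Sylvester's criterion Q is negative definite.

negative definite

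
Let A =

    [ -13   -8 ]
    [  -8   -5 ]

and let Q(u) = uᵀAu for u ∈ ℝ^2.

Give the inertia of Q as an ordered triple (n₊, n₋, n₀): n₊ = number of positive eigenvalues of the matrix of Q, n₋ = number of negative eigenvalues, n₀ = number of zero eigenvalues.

Applying the same elementary operations to the rows and columns of A produces a congruent diagonal matrix with entries -13, -1/13.
That gives 2 negative pivots.

(0, 2, 0)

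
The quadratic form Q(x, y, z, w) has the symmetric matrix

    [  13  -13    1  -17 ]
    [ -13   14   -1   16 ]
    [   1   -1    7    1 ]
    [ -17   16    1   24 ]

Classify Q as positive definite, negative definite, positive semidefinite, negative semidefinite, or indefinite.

positive semidefinite

Congruent diagonalization of A (simultaneous row and column reduction) yields pivots 13, 1, 90/13, 0.
That gives 3 positive, 1 zero pivots.
Hence Q is positive semidefinite.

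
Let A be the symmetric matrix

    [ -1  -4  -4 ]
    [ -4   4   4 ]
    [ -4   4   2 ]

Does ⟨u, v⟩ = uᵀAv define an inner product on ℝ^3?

no

Congruent diagonalization of A (simultaneous row and column reduction) yields pivots -1, 20, -2.
Counting signs: 1 positive, 2 negative.
Hence Q is indefinite.
⟨·,·⟩ is an inner product exactly when A is positive definite.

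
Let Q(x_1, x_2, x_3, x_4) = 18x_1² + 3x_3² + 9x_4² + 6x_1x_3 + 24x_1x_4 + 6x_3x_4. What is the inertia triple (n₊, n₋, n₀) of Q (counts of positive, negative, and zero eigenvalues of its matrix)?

The symmetric matrix is A = [[18, 0, 3, 12], [0, 0, 0, 0], [3, 0, 3, 3], [12, 0, 3, 9]].
Congruent diagonalization of A (simultaneous row and column reduction) yields pivots 18, 0, 5/2, 3/5.
So there are 3 positive, 1 zero pivots.

(3, 0, 1)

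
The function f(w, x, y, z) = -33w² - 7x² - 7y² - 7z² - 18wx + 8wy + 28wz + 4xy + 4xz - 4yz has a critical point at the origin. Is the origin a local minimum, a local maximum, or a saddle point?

local maximum

The Hessian at the origin is H = [[-66, -18, 8, 28], [-18, -14, 4, 4], [8, 4, -14, -4], [28, 4, -4, -14]].
Symmetric row and column elimination reduces H to a congruent diagonal form with pivots -66, -100/11, -38/3, -10/19.
So there are 4 negative pivots.
H is negative definite, so the origin is a strict local maximum.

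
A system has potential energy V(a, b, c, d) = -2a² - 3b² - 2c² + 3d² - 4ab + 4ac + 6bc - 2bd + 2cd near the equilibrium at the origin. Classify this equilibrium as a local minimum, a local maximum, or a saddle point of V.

The Hessian at the origin is H = [[-4, -4, 4, 0], [-4, -6, 6, -2], [4, 6, -4, 2], [0, -2, 2, 6]].
Symmetric row and column elimination reduces H to a congruent diagonal form with pivots -4, -2, 2, 8.
So there are 2 positive, 2 negative pivots.
H is indefinite, so the origin is a saddle point.

saddle point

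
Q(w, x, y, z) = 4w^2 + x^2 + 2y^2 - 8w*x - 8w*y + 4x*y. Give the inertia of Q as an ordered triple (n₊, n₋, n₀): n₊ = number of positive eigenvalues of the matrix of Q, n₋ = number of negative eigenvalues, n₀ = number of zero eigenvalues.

(1, 2, 1)

The symmetric matrix is A = [[4, -4, -4, 0], [-4, 1, 2, 0], [-4, 2, 2, 0], [0, 0, 0, 0]].
Congruent diagonalization of A (simultaneous row and column reduction) yields pivots 4, -3, -2/3, 0.
Counting signs: 1 positive, 2 negative, 1 zero.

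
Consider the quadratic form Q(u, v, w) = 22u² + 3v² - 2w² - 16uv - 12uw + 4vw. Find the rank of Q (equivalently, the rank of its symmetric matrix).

The associated matrix is A = [[22, -8, -6], [-8, 3, 2], [-6, 2, -2]].
Applying the same elementary operations to the rows and columns of A produces a congruent diagonal matrix with entries 22, 1/11, -4.
So there are 2 positive, 1 negative pivots.
The rank is the number of nonzero pivots: 3.

3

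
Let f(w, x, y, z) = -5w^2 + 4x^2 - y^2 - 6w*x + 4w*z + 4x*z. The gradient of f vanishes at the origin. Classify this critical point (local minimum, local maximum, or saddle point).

The Hessian at the origin is H = [[-10, -6, 0, 4], [-6, 8, 0, 4], [0, 0, -2, 0], [4, 4, 0, 0]].
Symmetric row and column elimination reduces H to a congruent diagonal form with pivots -10, 58/5, -2, 40/29.
So there are 2 positive, 2 negative pivots.
H is indefinite, so the origin is a saddle point.

saddle point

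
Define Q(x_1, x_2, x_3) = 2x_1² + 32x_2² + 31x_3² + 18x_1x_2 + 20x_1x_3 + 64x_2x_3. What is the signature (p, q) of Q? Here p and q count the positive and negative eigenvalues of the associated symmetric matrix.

The symmetric matrix is A = [[2, 9, 10], [9, 32, 32], [10, 32, 31]].
Symmetric row and column elimination reduces A to a congruent diagonal form with pivots 2, -17/2, 15/17.
Counting signs: 2 positive, 1 negative.

(2, 1)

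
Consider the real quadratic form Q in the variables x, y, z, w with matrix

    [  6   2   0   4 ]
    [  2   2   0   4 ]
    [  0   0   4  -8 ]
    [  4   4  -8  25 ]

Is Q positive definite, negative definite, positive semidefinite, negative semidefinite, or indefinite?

Leading principal minors: Δ_1 = 6, Δ_2 = 8, Δ_3 = 32, Δ_4 = 32.
All leading principal minors are positive, so by Sylvester's criterion Q is positive definite.

positive definite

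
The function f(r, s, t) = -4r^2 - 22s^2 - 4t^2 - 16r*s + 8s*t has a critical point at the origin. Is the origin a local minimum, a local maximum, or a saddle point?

local maximum

The Hessian at the origin is H = [[-8, -16, 0], [-16, -44, 8], [0, 8, -8]].
Congruent diagonalization of H (simultaneous row and column reduction) yields pivots -8, -12, -8/3.
That gives 3 negative pivots.
H is negative definite, so the origin is a strict local maximum.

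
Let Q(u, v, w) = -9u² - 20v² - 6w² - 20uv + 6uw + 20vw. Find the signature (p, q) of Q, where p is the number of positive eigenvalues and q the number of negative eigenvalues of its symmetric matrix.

(0, 2)

The symmetric matrix is A = [[-9, -10, 3], [-10, -20, 10], [3, 10, -6]].
Applying the same elementary operations to the rows and columns of A produces a congruent diagonal matrix with entries -9, -80/9, 0.
That gives 2 negative, 1 zero pivots.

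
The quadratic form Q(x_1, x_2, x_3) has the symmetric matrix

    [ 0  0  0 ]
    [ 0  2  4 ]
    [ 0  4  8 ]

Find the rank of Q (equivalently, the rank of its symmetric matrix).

1

Congruent diagonalization of A (simultaneous row and column reduction) yields pivots 0, 2, 0.
So there are 1 positive, 2 zero pivots.
The rank is the number of nonzero pivots: 1.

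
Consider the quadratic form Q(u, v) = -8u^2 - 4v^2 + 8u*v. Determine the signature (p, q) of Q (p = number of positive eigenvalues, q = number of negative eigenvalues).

(0, 2)

Write A = [[-8, 4], [4, -4]].
Congruent diagonalization of A (simultaneous row and column reduction) yields pivots -8, -2.
Counting signs: 2 negative.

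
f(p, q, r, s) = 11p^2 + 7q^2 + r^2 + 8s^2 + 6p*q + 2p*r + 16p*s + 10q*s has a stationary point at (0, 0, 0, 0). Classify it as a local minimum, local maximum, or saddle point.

local minimum

The Hessian at the origin is H = [[22, 6, 2, 16], [6, 14, 0, 10], [2, 0, 2, 0], [16, 10, 0, 16]].
Congruent diagonalization of H (simultaneous row and column reduction) yields pivots 22, 136/11, 61/34, 60/61.
So there are 4 positive pivots.
H is positive definite, so the origin is a strict local minimum.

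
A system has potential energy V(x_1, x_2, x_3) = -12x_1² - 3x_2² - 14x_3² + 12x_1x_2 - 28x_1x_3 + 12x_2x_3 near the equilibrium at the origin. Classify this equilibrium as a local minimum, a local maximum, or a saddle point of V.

saddle point

The Hessian at the origin is H = [[-24, 12, -28], [12, -6, 12], [-28, 12, -28]].
H is indefinite, so the origin is a saddle point.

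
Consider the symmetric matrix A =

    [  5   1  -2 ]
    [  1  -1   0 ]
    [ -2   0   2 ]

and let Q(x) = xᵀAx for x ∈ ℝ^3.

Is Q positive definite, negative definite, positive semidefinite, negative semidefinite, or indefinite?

Congruent diagonalization of A (simultaneous row and column reduction) yields pivots 5, -6/5, 4/3.
So there are 2 positive, 1 negative pivots.
Hence Q is indefinite.

indefinite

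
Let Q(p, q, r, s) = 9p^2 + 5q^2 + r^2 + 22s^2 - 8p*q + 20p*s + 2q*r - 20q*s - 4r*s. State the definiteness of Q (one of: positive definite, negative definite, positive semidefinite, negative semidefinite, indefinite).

The symmetric matrix of Q is A = [[9, -4, 0, 10], [-4, 5, 1, -10], [0, 1, 1, -2], [10, -10, -2, 22]].
Leading principal minors: Δ_1 = 9, Δ_2 = 29, Δ_3 = 20, Δ_4 = 24.
All leading principal minors are positive, so by Sylvester's criterion Q is positive definite.

positive definite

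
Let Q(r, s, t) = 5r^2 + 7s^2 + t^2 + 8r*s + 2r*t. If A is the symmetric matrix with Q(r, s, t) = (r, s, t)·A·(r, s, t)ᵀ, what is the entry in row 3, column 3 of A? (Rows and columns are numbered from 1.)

The coefficient of t^2 in Q is 1, and that is exactly A[3,3].

1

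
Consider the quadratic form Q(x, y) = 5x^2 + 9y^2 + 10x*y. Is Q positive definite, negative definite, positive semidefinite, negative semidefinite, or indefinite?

The symmetric matrix of Q is A = [[5, 5], [5, 9]].
Leading principal minors: Δ_1 = 5, Δ_2 = 20.
All leading principal minors are positive, so by Sylvester's criterion Q is positive definite.

positive definite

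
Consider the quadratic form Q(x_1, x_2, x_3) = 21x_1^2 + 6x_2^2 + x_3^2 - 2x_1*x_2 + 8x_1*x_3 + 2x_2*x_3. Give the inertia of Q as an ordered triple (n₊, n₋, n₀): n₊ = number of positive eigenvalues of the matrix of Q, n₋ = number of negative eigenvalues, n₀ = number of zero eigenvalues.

(2, 0, 1)

The symmetric matrix is A = [[21, -1, 4], [-1, 6, 1], [4, 1, 1]].
Row-reducing A symmetrically gives the diagonal entries 21, 125/21, 0.
That gives 2 positive, 1 zero pivots.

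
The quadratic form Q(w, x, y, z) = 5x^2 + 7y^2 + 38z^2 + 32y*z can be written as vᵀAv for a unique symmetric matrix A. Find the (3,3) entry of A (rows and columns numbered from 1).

The coefficient of y^2 in Q is 7, and that is exactly A[3,3].

7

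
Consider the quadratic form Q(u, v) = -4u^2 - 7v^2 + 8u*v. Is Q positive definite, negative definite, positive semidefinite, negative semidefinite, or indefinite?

negative definite

The symmetric matrix of Q is [[-4, 4], [4, -7]].
For the 2×2 matrix [[-4, 4], [4, -7]]: det = -4·-7 − (4)² = 12, trace = -11.
det > 0 so both eigenvalues share the sign of the trace; trace = -11 < 0 ⇒ both negative.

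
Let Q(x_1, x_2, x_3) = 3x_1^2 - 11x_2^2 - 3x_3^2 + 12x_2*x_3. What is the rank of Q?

3

The associated matrix is A = [[3, 0, 0], [0, -11, 6], [0, 6, -3]].
Symmetric row and column elimination reduces A to a congruent diagonal form with pivots 3, -11, 3/11.
That gives 2 positive, 1 negative pivots.
The rank is the number of nonzero pivots: 3.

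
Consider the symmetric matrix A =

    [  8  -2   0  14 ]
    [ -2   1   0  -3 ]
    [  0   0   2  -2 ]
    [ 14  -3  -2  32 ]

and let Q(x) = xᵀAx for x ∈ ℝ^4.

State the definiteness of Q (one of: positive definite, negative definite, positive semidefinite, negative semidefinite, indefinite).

positive definite

Congruent diagonalization of A (simultaneous row and column reduction) yields pivots 8, 1/2, 2, 5.
So there are 4 positive pivots.
Hence Q is positive definite.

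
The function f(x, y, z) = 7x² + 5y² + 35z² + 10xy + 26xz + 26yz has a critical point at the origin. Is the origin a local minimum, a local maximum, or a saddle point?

The Hessian at the origin is H = [[14, 10, 26], [10, 10, 26], [26, 26, 70]].
Applying the same elementary operations to the rows and columns of H produces a congruent diagonal matrix with entries 14, 20/7, 12/5.
Counting signs: 3 positive.
H is positive definite, so the origin is a strict local minimum.

local minimum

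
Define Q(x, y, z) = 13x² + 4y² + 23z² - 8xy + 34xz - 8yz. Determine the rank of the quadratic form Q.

3

The symmetric matrix is A = [[13, -4, 17], [-4, 4, -4], [17, -4, 23]].
Symmetric row and column elimination reduces A to a congruent diagonal form with pivots 13, 36/13, 2/9.
Counting signs: 3 positive.
The rank is the number of nonzero pivots: 3.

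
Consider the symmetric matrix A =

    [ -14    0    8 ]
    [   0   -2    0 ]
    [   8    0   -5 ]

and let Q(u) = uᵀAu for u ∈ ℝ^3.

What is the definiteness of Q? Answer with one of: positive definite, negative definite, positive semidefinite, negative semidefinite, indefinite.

negative definite

Leading principal minors: Δ_1 = -14, Δ_2 = 28, Δ_3 = -12.
The signs alternate starting with Δ_1 < 0, so by Sylvester's criterion Q is negative definite.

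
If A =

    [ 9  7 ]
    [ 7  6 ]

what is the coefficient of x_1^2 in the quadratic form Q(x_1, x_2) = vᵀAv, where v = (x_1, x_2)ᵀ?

The coefficient of x_1^2 is the diagonal entry A[1,1] = 9.

9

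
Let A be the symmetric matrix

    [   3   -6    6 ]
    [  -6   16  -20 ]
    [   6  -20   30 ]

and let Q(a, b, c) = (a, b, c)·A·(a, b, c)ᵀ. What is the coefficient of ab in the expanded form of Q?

The coefficient of ab is A[1,2] + A[2,1] = 2·(-6) = -12.

-12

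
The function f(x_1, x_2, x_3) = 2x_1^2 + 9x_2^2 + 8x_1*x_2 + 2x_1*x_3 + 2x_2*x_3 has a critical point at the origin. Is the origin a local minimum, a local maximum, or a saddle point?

The Hessian at the origin is H = [[4, 8, 2], [8, 18, 2], [2, 2, 0]].
Congruent diagonalization of H (simultaneous row and column reduction) yields pivots 4, 2, -3.
Counting signs: 2 positive, 1 negative.
H is indefinite, so the origin is a saddle point.

saddle point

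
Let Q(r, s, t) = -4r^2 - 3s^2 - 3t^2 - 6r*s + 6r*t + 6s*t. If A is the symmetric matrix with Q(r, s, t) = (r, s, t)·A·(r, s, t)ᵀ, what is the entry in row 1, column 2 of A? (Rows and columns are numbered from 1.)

The coefficient of r·s in Q is -6. For a symmetric A this equals A[1,2] + A[2,1] = 2·A[1,2].
So A[1,2] = -6/2 = -3.

-3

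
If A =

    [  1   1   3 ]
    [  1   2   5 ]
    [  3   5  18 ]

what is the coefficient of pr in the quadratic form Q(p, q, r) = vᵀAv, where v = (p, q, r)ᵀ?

6

The coefficient of pr is A[1,3] + A[3,1] = 2·3 = 6.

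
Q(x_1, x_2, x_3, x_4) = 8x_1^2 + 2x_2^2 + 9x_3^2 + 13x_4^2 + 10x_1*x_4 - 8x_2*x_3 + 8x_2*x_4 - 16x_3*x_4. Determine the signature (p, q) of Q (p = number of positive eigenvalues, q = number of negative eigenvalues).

Write A = [[8, 0, 0, 5], [0, 2, -4, 4], [0, -4, 9, -8], [5, 4, -8, 13]].
Applying the same elementary operations to the rows and columns of A produces a congruent diagonal matrix with entries 8, 2, 1, 15/8.
Counting signs: 4 positive.

(4, 0)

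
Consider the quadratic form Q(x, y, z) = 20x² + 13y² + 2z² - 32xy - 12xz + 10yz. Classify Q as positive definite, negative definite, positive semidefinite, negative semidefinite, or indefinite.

positive semidefinite

Write A = [[20, -16, -6], [-16, 13, 5], [-6, 5, 2]].
Congruent diagonalization of A (simultaneous row and column reduction) yields pivots 20, 1/5, 0.
That gives 2 positive, 1 zero pivots.
Hence Q is positive semidefinite.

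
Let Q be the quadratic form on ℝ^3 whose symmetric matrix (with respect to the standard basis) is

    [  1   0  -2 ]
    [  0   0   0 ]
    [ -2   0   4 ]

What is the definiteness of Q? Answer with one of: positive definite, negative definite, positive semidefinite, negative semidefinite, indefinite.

positive semidefinite

Congruent diagonalization of A (simultaneous row and column reduction) yields pivots 1, 0, 0.
That gives 1 positive, 2 zero pivots.
Hence Q is positive semidefinite.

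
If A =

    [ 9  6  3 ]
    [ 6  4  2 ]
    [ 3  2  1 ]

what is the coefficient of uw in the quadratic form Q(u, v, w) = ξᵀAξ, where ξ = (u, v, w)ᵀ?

6

The coefficient of uw is A[1,3] + A[3,1] = 2·3 = 6.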